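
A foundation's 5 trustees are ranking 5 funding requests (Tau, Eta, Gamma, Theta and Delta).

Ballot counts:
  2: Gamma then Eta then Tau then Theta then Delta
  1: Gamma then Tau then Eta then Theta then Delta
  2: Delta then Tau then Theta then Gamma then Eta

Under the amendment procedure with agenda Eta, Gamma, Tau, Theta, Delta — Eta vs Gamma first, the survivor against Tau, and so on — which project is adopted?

Gamma

Round 1: Eta vs Gamma — 0–5, Gamma advances.
Round 2: Gamma vs Tau — 3–2, Gamma advances.
Round 3: Gamma vs Theta — 3–2, Gamma advances.
Round 4: Gamma vs Delta — 3–2, Gamma advances.
Gamma survives the agenda.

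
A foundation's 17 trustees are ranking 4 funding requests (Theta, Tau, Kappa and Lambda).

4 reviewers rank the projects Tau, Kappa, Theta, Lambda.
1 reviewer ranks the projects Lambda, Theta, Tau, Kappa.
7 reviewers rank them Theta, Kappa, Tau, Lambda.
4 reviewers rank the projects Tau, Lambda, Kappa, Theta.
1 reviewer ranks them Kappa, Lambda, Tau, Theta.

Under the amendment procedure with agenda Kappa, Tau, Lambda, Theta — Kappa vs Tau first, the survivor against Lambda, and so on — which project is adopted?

Tau

Round 1: Kappa vs Tau — 8–9, Tau advances.
Round 2: Tau vs Lambda — 15–2, Tau advances.
Round 3: Tau vs Theta — 9–8, Tau advances.
Tau survives the agenda.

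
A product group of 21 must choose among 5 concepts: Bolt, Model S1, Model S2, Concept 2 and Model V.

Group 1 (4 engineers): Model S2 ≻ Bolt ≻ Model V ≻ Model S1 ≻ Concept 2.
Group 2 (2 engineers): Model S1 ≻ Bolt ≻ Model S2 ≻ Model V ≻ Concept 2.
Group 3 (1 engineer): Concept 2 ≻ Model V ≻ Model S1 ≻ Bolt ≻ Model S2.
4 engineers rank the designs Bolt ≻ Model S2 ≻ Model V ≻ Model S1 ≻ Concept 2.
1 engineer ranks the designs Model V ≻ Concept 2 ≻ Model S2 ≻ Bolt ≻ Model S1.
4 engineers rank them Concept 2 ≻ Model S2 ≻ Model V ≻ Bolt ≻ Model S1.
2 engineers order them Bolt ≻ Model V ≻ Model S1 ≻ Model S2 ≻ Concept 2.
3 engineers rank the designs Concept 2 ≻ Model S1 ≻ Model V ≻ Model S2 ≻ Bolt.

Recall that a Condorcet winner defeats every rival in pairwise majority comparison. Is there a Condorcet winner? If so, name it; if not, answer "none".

Model S2

Head-to-head results (21 engineers):
Bolt vs Model S1: Bolt wins 15–6.
Bolt vs Model S2: Bolt preferred on 2+1+4+2 = 9 ballots; Model S2 wins 12–9.
Bolt vs Concept 2: Bolt, 12–9.
Bolt vs Model V: 12 to 9, Bolt.
Model S1 vs Model S2: Model S1 preferred on 2+1+2+3 = 8 ballots; Model S2 wins 13–8.
Model S1–Concept 2: Model S1 12–9.
Model S1–Model V: Model V 16–5.
Model S2–Concept 2: Model S2 12–9.
Model S2 vs Model V: Model S2 is ranked higher on 4+2+4+4 = 14 ballots, Model V on 7. Model S2 wins 14–7.
Concept 2 vs Model V: Model V, 13–8.
Model S2 wins every pairwise contest, so Model S2 is the Condorcet winner.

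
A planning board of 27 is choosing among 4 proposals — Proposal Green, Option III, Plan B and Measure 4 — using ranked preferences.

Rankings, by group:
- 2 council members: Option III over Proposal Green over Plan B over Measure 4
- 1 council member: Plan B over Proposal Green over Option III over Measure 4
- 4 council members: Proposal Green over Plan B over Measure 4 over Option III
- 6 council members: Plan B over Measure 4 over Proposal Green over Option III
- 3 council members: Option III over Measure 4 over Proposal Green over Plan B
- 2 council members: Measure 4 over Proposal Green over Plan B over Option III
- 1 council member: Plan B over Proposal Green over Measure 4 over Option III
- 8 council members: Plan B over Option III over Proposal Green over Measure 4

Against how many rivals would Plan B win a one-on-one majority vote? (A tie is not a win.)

3

Plan B against each rival (27 council members):
Plan B vs Proposal Green: Plan B is ranked higher on 1+6+1+8 = 16 ballots, Proposal Green on 11. Plan B wins 16–11.
Plan B vs Option III: 1+4+6+2+1+8 = 22 for Plan B, 5 for Option III — Plan B by 22–5.
Plan B vs Measure 4: Plan B wins 22–5.
Plan B beats Proposal Green, Option III, Measure 4 — 3 pairwise wins.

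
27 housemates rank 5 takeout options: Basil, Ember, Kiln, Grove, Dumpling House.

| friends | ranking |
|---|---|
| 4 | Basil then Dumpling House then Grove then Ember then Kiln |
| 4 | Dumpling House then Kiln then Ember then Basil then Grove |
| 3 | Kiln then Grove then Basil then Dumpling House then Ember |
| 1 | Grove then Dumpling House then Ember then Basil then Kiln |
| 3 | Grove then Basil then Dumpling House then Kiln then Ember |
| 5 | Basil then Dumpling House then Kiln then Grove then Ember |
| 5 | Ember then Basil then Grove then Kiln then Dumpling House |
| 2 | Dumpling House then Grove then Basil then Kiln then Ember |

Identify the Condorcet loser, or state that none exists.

Pairwise majorities:
Basil vs Ember: 4+3+3+5+2 = 17 for Basil, 10 for Ember — Basil by 17–10.
Basil–Kiln: Basil 20–7.
Basil vs Grove: Basil wins 18–9.
Basil–Dumpling House: Basil 20–7.
Ember vs Kiln: Kiln wins 17–10.
Ember vs Grove: Grove, 18–9.
Ember–Dumpling House: Dumpling House 22–5.
Kiln vs Grove: Grove, 15–12.
Kiln vs Dumpling House: Kiln preferred on 3+5 = 8 ballots; Dumpling House wins 19–8.
Grove–Dumpling House: Dumpling House 15–12.
Ember is beaten in every head-to-head and is the Condorcet loser.

Ember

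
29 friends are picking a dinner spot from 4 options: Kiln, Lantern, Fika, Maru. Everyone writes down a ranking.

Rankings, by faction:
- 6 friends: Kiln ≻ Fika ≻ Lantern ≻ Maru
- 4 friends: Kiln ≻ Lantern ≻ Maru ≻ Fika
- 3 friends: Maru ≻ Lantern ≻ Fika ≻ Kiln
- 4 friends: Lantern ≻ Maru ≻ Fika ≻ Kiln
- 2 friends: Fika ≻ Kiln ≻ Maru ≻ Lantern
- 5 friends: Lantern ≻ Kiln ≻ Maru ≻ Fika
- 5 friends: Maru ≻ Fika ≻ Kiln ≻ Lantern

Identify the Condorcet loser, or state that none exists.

Fika

Head-to-head results (29 friends):
Kiln vs Lantern: Kiln, 17–12.
Kiln vs Fika: Kiln wins 15–14.
Kiln vs Maru: Kiln wins 17–12.
Lantern vs Fika: Lantern preferred on 4+3+4+5 = 16 ballots; Lantern wins 16–13.
Lantern vs Maru: Lantern preferred on 6+4+4+5 = 19 ballots; Lantern wins 19–10.
Fika–Maru: Maru 21–8.
Fika is beaten in every head-to-head and is the Condorcet loser.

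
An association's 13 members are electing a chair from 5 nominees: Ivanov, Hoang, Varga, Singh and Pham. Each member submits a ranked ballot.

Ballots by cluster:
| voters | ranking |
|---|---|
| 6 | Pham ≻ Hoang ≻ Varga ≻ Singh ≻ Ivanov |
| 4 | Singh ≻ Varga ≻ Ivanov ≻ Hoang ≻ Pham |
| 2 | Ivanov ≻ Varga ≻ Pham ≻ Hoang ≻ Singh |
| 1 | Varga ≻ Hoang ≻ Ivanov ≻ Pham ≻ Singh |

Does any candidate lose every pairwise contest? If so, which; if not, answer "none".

Pairwise majorities:
Ivanov vs Hoang: Hoang wins 7–6.
Ivanov vs Varga: Varga wins 11–2.
Ivanov vs Singh: 3 to 10, Singh.
Ivanov vs Pham: Ivanov preferred on 4+2+1 = 7 ballots; Ivanov wins 7–6.
Hoang vs Varga: 6 for Hoang, 7 for Varga — Varga by 7–6.
Hoang vs Singh: Hoang wins 9–4.
Hoang–Pham: Pham 8–5.
Varga–Singh: Varga 9–4.
Varga vs Pham: Varga is ranked higher on 4+2+1 = 7 ballots, Pham on 6. Varga wins 7–6.
Singh vs Pham: Singh is ranked higher on 4 ballots, Pham on 9. Pham wins 9–4.
Each candidate has at least one pairwise win (Ivanov beats Pham; Hoang beats Ivanov; Varga beats Ivanov; Singh beats Ivanov; Pham beats Hoang) — no Condorcet loser.

none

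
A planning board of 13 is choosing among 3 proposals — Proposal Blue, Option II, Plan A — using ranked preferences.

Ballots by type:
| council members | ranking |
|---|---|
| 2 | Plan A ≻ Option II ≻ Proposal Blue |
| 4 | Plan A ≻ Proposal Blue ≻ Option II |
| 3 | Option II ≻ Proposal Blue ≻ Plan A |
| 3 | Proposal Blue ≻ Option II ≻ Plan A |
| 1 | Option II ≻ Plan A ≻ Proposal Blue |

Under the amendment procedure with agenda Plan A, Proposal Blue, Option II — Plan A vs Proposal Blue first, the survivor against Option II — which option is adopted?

Option II

Round 1: Plan A vs Proposal Blue — 7–6, Plan A advances.
Round 2: Plan A vs Option II — 6–7, Option II advances.
Option II survives the agenda.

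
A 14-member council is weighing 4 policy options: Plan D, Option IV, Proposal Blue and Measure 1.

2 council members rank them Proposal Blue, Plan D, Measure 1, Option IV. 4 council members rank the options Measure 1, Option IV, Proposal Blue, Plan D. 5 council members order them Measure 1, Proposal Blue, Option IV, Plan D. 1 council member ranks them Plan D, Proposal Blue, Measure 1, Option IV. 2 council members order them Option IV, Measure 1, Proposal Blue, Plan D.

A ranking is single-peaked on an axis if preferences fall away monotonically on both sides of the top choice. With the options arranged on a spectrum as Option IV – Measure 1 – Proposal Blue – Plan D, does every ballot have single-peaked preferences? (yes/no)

Axis positions: Option IV=1, Measure 1=2, Proposal Blue=3, Plan D=4.
Cluster 1 (peak Proposal Blue at position 3): ranking walks positions 3-4-2-1, expanding outward from the peak — single-peaked.
Cluster 2 (peak Measure 1 at position 2): ranking walks positions 2-1-3-4, expanding outward from the peak — single-peaked.
Cluster 3 (peak Measure 1 at position 2): ranking walks positions 2-3-1-4, expanding outward from the peak — single-peaked.
Cluster 4 (peak Plan D at position 4): ranking walks positions 4-3-2-1, expanding outward from the peak — single-peaked.
Cluster 5 (peak Option IV at position 1): ranking walks positions 1-2-3-4, expanding outward from the peak — single-peaked.
Every ranking is single-peaked on this axis.

yes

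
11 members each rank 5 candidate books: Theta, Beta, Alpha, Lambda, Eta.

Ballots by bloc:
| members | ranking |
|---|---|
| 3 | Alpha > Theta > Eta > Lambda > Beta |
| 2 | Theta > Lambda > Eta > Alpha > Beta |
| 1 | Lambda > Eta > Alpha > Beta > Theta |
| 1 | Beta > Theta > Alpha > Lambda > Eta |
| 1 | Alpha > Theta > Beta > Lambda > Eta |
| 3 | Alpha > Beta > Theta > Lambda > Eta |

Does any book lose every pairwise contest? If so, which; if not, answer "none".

Beta

Pairwise majorities:
Theta vs Beta: 6 to 5, Theta.
Theta vs Alpha: Theta preferred on 2+1 = 3 ballots; Alpha wins 8–3.
Theta vs Lambda: Theta wins 10–1.
Theta–Eta: Theta 10–1.
Beta vs Alpha: Beta is ranked higher on 1 ballot, Alpha on 10. Alpha wins 10–1.
Beta vs Lambda: Lambda, 6–5.
Beta–Eta: Eta 6–5.
Alpha vs Lambda: 3+1+1+3 = 8 for Alpha, 3 for Lambda — Alpha by 8–3.
Alpha vs Eta: Alpha, 8–3.
Lambda vs Eta: Lambda wins 8–3.
Beta loses to every other book — it is the Condorcet loser.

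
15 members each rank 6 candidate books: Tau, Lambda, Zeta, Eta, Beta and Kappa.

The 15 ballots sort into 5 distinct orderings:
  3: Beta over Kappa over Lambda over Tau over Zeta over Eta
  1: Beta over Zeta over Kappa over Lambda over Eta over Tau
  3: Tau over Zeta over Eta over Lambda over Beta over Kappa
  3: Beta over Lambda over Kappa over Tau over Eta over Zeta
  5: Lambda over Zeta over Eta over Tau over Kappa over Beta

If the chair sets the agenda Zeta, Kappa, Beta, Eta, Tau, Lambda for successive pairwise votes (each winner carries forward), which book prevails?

Lambda

Round 1: Zeta vs Kappa — 9–6, Zeta advances.
Round 2: Zeta vs Beta — 8–7, Zeta advances.
Round 3: Zeta vs Eta — 12–3, Zeta advances.
Round 4: Zeta vs Tau — 6–9, Tau advances.
Round 5: Tau vs Lambda — 3–12, Lambda advances.
Lambda survives the agenda.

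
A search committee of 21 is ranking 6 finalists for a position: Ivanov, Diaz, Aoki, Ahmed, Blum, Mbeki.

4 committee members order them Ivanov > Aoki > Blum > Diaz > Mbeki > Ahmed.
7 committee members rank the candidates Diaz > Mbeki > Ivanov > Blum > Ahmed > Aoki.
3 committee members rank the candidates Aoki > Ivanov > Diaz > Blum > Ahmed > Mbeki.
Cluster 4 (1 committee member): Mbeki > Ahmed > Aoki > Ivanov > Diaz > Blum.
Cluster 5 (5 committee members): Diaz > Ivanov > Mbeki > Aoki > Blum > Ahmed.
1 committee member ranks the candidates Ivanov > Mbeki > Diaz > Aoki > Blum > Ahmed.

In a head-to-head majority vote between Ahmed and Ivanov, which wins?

Ballots ranking Ahmed above Ivanov: 1.
Ballots ranking Ivanov above Ahmed: 21 − 1 = 20.
Ivanov wins the head-to-head 20–1.

Ivanov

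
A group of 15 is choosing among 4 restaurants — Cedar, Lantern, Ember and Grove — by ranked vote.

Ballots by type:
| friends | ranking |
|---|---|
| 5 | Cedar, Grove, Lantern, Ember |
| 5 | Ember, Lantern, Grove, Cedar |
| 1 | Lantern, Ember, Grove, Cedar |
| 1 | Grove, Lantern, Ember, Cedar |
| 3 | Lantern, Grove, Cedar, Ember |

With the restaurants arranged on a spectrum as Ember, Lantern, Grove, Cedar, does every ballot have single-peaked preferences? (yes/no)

Axis positions: Ember=1, Lantern=2, Grove=3, Cedar=4.
Type 1 (peak Cedar at position 4): ranking walks positions 4-3-2-1, expanding outward from the peak — single-peaked.
Type 2 (peak Ember at position 1): ranking walks positions 1-2-3-4, expanding outward from the peak — single-peaked.
Type 3 (peak Lantern at position 2): ranking walks positions 2-1-3-4, expanding outward from the peak — single-peaked.
Type 4 (peak Grove at position 3): ranking walks positions 3-2-1-4, expanding outward from the peak — single-peaked.
Type 5 (peak Lantern at position 2): ranking walks positions 2-3-4-1, expanding outward from the peak — single-peaked.
Every ranking is single-peaked on this axis.

yes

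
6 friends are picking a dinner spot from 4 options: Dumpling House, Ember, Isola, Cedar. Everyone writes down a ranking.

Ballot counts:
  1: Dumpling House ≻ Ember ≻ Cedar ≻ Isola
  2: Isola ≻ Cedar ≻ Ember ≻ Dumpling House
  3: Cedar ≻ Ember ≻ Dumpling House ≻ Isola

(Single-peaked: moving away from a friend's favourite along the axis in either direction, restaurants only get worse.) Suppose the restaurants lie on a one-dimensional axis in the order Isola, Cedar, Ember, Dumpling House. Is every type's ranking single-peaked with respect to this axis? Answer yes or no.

Axis positions: Isola=1, Cedar=2, Ember=3, Dumpling House=4.
Type 1 (peak Dumpling House at position 4): ranking walks positions 4-3-2-1, expanding outward from the peak — single-peaked.
Type 2 (peak Isola at position 1): ranking walks positions 1-2-3-4, expanding outward from the peak — single-peaked.
Type 3 (peak Cedar at position 2): ranking walks positions 2-3-4-1, expanding outward from the peak — single-peaked.
Every ranking is single-peaked on this axis.

yes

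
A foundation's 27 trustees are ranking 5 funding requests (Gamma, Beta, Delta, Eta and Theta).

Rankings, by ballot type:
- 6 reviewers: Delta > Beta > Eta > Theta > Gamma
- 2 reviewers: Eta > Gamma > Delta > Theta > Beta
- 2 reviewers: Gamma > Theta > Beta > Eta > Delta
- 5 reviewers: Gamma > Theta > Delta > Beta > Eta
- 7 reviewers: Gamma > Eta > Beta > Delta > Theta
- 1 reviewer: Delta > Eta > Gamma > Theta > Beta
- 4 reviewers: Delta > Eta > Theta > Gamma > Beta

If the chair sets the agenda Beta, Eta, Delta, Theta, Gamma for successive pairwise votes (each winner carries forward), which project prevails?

Round 1: Beta vs Eta — 13–14, Eta advances.
Round 2: Eta vs Delta — 11–16, Delta advances.
Round 3: Delta vs Theta — 20–7, Delta advances.
Round 4: Delta vs Gamma — 11–16, Gamma advances.
The agenda winner is Gamma.

Gamma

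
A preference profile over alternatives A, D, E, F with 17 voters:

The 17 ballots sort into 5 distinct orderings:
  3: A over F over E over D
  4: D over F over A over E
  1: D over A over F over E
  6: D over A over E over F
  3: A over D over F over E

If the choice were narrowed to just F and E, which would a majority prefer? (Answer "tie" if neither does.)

F

Ballots ranking F above E: 3 + 4 + 1 + 3 = 11.
Ballots ranking E above F: 17 − 11 = 6.
F wins the head-to-head 11–6.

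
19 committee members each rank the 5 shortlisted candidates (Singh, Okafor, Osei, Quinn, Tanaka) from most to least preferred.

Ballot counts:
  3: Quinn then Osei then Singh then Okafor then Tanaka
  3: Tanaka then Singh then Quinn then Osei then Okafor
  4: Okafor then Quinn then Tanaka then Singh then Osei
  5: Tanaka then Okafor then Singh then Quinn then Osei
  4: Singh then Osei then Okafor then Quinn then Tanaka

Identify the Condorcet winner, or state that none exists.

none

Head-to-head results (19 committee members):
Singh vs Okafor: Singh preferred on 3+3+4 = 10 ballots; Singh wins 10–9.
Singh vs Osei: 3+4+5+4 = 16 for Singh, 3 for Osei — Singh by 16–3.
Singh vs Quinn: Singh preferred on 3+5+4 = 12 ballots; Singh wins 12–7.
Singh vs Tanaka: Tanaka wins 12–7.
Okafor vs Osei: Osei wins 10–9.
Okafor vs Quinn: Okafor wins 13–6.
Okafor vs Tanaka: Okafor, 11–8.
Osei vs Quinn: Quinn wins 15–4.
Osei vs Tanaka: Osei is ranked higher on 3+4 = 7 ballots, Tanaka on 12. Tanaka wins 12–7.
Quinn vs Tanaka: Quinn wins 11–8.
Every candidate loses at least once (Singh loses to Tanaka; Okafor loses to Singh; Osei loses to Singh; Quinn loses to Singh; Tanaka loses to Okafor). The majority relation contains the cycle Singh > Okafor > Tanaka > Singh, so there is no Condorcet winner.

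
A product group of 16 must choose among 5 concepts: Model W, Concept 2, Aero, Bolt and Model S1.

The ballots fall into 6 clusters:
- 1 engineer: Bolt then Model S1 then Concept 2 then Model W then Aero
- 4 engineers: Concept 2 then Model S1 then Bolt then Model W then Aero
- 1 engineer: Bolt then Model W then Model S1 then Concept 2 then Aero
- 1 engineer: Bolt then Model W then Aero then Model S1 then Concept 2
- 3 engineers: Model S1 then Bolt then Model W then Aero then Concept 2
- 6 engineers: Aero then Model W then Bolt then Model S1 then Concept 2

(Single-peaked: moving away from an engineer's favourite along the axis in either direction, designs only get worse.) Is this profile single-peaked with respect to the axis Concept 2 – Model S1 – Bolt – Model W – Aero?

yes

Axis positions: Concept 2=1, Model S1=2, Bolt=3, Model W=4, Aero=5.
Cluster 1 (peak Bolt at position 3): ranking walks positions 3-2-1-4-5, expanding outward from the peak — single-peaked.
Cluster 2 (peak Concept 2 at position 1): ranking walks positions 1-2-3-4-5, expanding outward from the peak — single-peaked.
Cluster 3 (peak Bolt at position 3): ranking walks positions 3-4-2-1-5, expanding outward from the peak — single-peaked.
Cluster 4 (peak Bolt at position 3): ranking walks positions 3-4-5-2-1, expanding outward from the peak — single-peaked.
Cluster 5 (peak Model S1 at position 2): ranking walks positions 2-3-4-5-1, expanding outward from the peak — single-peaked.
Cluster 6 (peak Aero at position 5): ranking walks positions 5-4-3-2-1, expanding outward from the peak — single-peaked.
Every ranking is single-peaked on this axis.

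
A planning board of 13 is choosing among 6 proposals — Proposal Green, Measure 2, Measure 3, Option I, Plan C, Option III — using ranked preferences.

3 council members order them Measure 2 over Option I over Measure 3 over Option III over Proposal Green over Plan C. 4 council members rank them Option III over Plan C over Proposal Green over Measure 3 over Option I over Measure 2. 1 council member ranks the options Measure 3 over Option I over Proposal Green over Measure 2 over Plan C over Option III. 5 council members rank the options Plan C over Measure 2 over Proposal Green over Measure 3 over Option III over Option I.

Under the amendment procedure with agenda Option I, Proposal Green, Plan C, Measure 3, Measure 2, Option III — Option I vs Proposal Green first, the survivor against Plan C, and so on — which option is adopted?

Round 1: Option I vs Proposal Green — 4–9, Proposal Green advances.
Round 2: Proposal Green vs Plan C — 4–9, Plan C advances.
Round 3: Plan C vs Measure 3 — 9–4, Plan C advances.
Round 4: Plan C vs Measure 2 — 9–4, Plan C advances.
Round 5: Plan C vs Option III — 6–7, Option III advances.
Option III survives the agenda.

Option III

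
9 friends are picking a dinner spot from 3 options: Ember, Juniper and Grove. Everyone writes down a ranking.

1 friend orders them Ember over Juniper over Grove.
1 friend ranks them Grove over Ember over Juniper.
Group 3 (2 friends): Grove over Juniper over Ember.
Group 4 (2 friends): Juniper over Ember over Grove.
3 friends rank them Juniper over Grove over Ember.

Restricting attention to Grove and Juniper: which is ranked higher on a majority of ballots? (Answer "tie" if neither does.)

Juniper

Ballots ranking Grove above Juniper: 1 + 2 = 3.
Ballots ranking Juniper above Grove: 9 − 3 = 6.
Juniper wins the head-to-head 6–3.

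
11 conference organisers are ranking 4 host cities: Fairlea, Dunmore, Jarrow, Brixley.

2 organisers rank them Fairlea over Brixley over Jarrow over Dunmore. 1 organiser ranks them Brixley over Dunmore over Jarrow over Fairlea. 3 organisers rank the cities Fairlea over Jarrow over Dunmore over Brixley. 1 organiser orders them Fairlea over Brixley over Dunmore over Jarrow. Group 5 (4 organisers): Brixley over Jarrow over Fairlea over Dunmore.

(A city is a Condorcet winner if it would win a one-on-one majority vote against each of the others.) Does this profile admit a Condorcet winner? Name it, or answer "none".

Head-to-head results (11 organisers):
Fairlea vs Dunmore: 2+3+1+4 = 10 for Fairlea, 1 for Dunmore — Fairlea by 10–1.
Fairlea vs Jarrow: Fairlea is ranked higher on 2+3+1 = 6 ballots, Jarrow on 5. Fairlea wins 6–5.
Fairlea vs Brixley: Fairlea, 6–5.
Dunmore vs Jarrow: Dunmore is ranked higher on 1+1 = 2 ballots, Jarrow on 9. Jarrow wins 9–2.
Dunmore vs Brixley: Dunmore is ranked higher on 3 ballots, Brixley on 8. Brixley wins 8–3.
Jarrow vs Brixley: 3 for Jarrow, 8 for Brixley — Brixley by 8–3.
Fairlea wins every pairwise contest, so Fairlea is the Condorcet winner.

Fairlea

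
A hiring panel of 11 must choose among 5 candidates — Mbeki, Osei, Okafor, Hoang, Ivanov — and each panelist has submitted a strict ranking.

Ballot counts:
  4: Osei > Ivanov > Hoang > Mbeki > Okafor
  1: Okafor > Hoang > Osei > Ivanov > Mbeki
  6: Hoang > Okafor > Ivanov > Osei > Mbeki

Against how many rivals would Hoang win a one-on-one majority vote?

Hoang against each rival (11 committee members):
Hoang vs Mbeki: 11 to 0, Hoang.
Hoang–Osei: Hoang 7–4.
Hoang vs Okafor: Hoang, 10–1.
Hoang–Ivanov: Hoang 7–4.
Hoang beats Mbeki, Osei, Okafor, Ivanov — 4 pairwise wins.

4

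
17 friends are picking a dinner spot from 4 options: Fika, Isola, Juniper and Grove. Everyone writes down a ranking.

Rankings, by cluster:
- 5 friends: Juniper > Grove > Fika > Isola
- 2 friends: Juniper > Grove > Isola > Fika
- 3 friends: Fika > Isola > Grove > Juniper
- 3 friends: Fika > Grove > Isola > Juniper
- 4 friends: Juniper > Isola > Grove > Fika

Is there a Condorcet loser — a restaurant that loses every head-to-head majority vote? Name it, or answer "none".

Isola

Head-to-head results (17 friends):
Fika vs Isola: Fika is ranked higher on 5+3+3 = 11 ballots, Isola on 6. Fika wins 11–6.
Fika–Juniper: Juniper 11–6.
Fika vs Grove: Fika preferred on 3+3 = 6 ballots; Grove wins 11–6.
Isola vs Juniper: Juniper wins 11–6.
Isola vs Grove: Grove, 10–7.
Juniper vs Grove: 11 to 6, Juniper.
Isola loses to every other restaurant — it is the Condorcet loser.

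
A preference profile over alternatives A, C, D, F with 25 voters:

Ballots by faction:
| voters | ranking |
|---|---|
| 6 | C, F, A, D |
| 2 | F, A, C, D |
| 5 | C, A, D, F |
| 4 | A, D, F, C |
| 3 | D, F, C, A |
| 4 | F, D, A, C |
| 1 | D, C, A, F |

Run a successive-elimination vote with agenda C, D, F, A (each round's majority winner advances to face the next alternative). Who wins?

Round 1: C vs D — 13–12, C advances.
Round 2: C vs F — 12–13, F advances.
Round 3: F vs A — 15–10, F advances.
F survives the agenda.

F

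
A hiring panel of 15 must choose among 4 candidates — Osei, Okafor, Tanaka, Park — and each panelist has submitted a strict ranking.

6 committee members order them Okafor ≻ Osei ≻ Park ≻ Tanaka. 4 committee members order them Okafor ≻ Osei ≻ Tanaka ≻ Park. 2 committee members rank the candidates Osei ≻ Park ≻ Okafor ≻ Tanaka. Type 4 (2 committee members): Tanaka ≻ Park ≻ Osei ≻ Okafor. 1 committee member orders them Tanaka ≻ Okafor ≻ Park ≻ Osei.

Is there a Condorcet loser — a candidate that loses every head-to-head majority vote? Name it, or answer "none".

Tanaka

Head-to-head results (15 committee members):
Osei vs Okafor: 2+2 = 4 for Osei, 11 for Okafor — Okafor by 11–4.
Osei vs Tanaka: Osei, 12–3.
Osei vs Park: Osei wins 12–3.
Okafor vs Tanaka: Okafor is ranked higher on 6+4+2 = 12 ballots, Tanaka on 3. Okafor wins 12–3.
Okafor vs Park: 6+4+1 = 11 for Okafor, 4 for Park — Okafor by 11–4.
Tanaka vs Park: Park, 8–7.
Tanaka loses to every other candidate — it is the Condorcet loser.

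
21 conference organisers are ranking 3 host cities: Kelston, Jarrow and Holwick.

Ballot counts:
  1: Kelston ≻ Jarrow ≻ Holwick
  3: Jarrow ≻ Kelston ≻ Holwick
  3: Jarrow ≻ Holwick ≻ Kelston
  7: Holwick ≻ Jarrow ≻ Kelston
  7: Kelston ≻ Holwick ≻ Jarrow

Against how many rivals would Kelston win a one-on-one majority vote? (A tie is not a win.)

Kelston against each rival (21 organisers):
Kelston vs Jarrow: Jarrow, 13–8.
Kelston vs Holwick: Kelston preferred on 1+3+7 = 11 ballots; Kelston wins 11–10.
Kelston beats Holwick; loses to Jarrow — 1 pairwise win.

1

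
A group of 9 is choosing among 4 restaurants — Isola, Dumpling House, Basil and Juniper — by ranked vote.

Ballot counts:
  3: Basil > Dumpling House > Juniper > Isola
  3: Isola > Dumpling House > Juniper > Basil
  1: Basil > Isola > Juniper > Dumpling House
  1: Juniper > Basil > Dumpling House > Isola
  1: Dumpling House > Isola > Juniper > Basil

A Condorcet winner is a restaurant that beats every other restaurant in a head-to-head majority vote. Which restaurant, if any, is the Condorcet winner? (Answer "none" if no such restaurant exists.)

Check each pair by majority over 9 ballots:
Isola vs Dumpling House: Dumpling House wins 5–4.
Isola vs Basil: Basil wins 5–4.
Isola–Juniper: Isola 5–4.
Dumpling House vs Basil: Basil wins 5–4.
Dumpling House vs Juniper: Dumpling House wins 7–2.
Basil–Juniper: Juniper 5–4.
Every restaurant loses at least once (Isola loses to Dumpling House; Dumpling House loses to Basil; Basil loses to Juniper; Juniper loses to Isola). The majority relation contains the cycle Isola > Juniper > Basil > Isola, so there is no Condorcet winner.

none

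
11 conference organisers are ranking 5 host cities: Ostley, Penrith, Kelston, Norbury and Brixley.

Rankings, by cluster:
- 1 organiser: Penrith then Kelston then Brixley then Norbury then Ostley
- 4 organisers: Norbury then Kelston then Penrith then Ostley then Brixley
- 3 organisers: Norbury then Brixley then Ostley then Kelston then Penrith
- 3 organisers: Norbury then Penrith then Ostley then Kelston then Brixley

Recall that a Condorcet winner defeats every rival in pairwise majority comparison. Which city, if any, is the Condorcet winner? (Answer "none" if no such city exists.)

Pairwise majorities:
Ostley vs Penrith: Ostley preferred on 3 ballots; Penrith wins 8–3.
Ostley vs Kelston: 3+3 = 6 for Ostley, 5 for Kelston — Ostley by 6–5.
Ostley vs Norbury: Ostley preferred on 0 ballots; Norbury wins 11–0.
Ostley vs Brixley: 4+3 = 7 for Ostley, 4 for Brixley — Ostley by 7–4.
Penrith vs Kelston: Penrith is ranked higher on 1+3 = 4 ballots, Kelston on 7. Kelston wins 7–4.
Penrith vs Norbury: 1 to 10, Norbury.
Penrith vs Brixley: 8 to 3, Penrith.
Kelston vs Norbury: Kelston preferred on 1 ballot; Norbury wins 10–1.
Kelston vs Brixley: 8 to 3, Kelston.
Norbury vs Brixley: Norbury is ranked higher on 4+3+3 = 10 ballots, Brixley on 1. Norbury wins 10–1.
Only Norbury has no losses; Norbury is the Condorcet winner.

Norbury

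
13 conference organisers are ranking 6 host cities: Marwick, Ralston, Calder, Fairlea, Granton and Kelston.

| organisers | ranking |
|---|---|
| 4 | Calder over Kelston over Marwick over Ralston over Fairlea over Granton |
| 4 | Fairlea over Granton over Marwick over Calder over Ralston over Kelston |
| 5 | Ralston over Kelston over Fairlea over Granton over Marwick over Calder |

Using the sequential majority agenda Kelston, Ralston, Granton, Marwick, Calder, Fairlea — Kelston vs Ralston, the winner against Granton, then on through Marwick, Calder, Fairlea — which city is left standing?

Round 1: Kelston vs Ralston — 4–9, Ralston advances.
Round 2: Ralston vs Granton — 9–4, Ralston advances.
Round 3: Ralston vs Marwick — 5–8, Marwick advances.
Round 4: Marwick vs Calder — 9–4, Marwick advances.
Round 5: Marwick vs Fairlea — 4–9, Fairlea advances.
The agenda winner is Fairlea.

Fairlea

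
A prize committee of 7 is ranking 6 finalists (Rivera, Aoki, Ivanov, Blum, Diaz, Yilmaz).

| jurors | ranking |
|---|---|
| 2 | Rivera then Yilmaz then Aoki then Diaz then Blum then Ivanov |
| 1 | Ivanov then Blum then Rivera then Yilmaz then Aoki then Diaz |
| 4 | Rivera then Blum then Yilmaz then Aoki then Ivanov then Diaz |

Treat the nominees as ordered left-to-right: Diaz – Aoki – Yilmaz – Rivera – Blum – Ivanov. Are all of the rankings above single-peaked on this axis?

Axis positions: Diaz=1, Aoki=2, Yilmaz=3, Rivera=4, Blum=5, Ivanov=6.
Type 1 (peak Rivera at position 4): ranking walks positions 4-3-2-1-5-6, expanding outward from the peak — single-peaked.
Type 2 (peak Ivanov at position 6): ranking walks positions 6-5-4-3-2-1, expanding outward from the peak — single-peaked.
Type 3 (peak Rivera at position 4): ranking walks positions 4-5-3-2-6-1, expanding outward from the peak — single-peaked.
Every ranking is single-peaked on this axis.

yes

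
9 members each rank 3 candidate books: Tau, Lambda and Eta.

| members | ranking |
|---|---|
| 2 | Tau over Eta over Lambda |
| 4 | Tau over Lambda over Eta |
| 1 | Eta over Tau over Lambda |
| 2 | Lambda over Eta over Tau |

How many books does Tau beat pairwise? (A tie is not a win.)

Tau against each rival (9 members):
Tau vs Lambda: 2+4+1 = 7 for Tau, 2 for Lambda — Tau by 7–2.
Tau vs Eta: Tau wins 6–3.
Tau beats Lambda, Eta — 2 pairwise wins.

2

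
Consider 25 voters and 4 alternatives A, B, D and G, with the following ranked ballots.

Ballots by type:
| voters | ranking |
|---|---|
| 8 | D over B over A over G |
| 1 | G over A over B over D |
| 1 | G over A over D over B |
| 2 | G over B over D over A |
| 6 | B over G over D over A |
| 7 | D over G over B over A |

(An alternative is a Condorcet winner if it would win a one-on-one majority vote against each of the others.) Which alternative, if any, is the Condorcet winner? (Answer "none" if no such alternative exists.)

Pairwise majorities:
A vs B: B, 23–2.
A vs D: D wins 23–2.
A vs G: G, 17–8.
B vs D: D, 16–9.
B vs G: B wins 14–11.
D vs G: D, 15–10.
D wins every pairwise contest, so D is the Condorcet winner.

D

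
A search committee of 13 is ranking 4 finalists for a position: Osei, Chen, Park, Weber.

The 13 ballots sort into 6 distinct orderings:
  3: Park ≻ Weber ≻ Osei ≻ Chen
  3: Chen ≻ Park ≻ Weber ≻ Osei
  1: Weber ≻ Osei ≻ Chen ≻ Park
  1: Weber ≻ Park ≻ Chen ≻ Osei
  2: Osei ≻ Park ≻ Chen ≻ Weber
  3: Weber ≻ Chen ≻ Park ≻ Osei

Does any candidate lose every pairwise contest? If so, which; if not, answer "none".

Osei

Pairwise majorities:
Osei vs Chen: 6 to 7, Chen.
Osei vs Park: 1+2 = 3 for Osei, 10 for Park — Park by 10–3.
Osei vs Weber: 2 for Osei, 11 for Weber — Weber by 11–2.
Chen–Park: Chen 7–6.
Chen vs Weber: 3+2 = 5 for Chen, 8 for Weber — Weber by 8–5.
Park vs Weber: Park preferred on 3+3+2 = 8 ballots; Park wins 8–5.
Only Osei has no wins; Osei is the Condorcet loser.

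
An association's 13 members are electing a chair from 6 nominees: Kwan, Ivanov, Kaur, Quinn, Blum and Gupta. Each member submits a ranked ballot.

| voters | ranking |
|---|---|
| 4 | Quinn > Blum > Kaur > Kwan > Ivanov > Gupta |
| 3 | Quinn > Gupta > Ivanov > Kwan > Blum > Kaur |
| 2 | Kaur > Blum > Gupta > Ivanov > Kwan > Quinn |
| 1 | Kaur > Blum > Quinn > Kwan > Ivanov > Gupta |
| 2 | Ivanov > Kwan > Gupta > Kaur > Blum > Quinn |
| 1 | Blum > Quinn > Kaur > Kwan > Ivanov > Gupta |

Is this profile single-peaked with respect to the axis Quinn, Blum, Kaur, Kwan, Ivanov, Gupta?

no

Axis positions: Quinn=1, Blum=2, Kaur=3, Kwan=4, Ivanov=5, Gupta=6.
Type 1 (peak Quinn at position 1): ranking walks positions 1-2-3-4-5-6, expanding outward from the peak — single-peaked.
Type 2: ranking walks positions 1-6-5-4-2-3; Gupta is ranked above Blum even though Blum lies between Gupta and the peak Quinn on the axis — preferences dip and rise again. Not single-peaked.
Type 3: ranking walks positions 3-2-6-5-4-1; Gupta is ranked above Kwan even though Kwan lies between Gupta and the peak Kaur on the axis — preferences dip and rise again. Not single-peaked.
Type 4 (peak Kaur at position 3): ranking walks positions 3-2-1-4-5-6, expanding outward from the peak — single-peaked.
Type 5 (peak Ivanov at position 5): ranking walks positions 5-4-6-3-2-1, expanding outward from the peak — single-peaked.
Type 6 (peak Blum at position 2): ranking walks positions 2-1-3-4-5-6, expanding outward from the peak — single-peaked.
Type 2 violates single-peakedness, so the profile is not single-peaked on this axis.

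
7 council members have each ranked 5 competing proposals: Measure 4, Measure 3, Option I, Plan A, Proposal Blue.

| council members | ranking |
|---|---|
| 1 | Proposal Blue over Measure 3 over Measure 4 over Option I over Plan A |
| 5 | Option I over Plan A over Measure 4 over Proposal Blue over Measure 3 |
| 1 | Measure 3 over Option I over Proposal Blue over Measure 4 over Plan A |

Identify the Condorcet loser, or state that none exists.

Pairwise majorities:
Measure 4 vs Measure 3: Measure 4 wins 5–2.
Measure 4 vs Option I: Option I wins 6–1.
Measure 4 vs Plan A: 2 to 5, Plan A.
Measure 4 vs Proposal Blue: 5 for Measure 4, 2 for Proposal Blue — Measure 4 by 5–2.
Measure 3 vs Option I: Measure 3 preferred on 1+1 = 2 ballots; Option I wins 5–2.
Measure 3–Plan A: Plan A 5–2.
Measure 3 vs Proposal Blue: 1 to 6, Proposal Blue.
Option I vs Plan A: Option I preferred on 1+5+1 = 7 ballots; Option I wins 7–0.
Option I–Proposal Blue: Option I 6–1.
Plan A–Proposal Blue: Plan A 5–2.
Measure 3 loses to every other option — it is the Condorcet loser.

Measure 3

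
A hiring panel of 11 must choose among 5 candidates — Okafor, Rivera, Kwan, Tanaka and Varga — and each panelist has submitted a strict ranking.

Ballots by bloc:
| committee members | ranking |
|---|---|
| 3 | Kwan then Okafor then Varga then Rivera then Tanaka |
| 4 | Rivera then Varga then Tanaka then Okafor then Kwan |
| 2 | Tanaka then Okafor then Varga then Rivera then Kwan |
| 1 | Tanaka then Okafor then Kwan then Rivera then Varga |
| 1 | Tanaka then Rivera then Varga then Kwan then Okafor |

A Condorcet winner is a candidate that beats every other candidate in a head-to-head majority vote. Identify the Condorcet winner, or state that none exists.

Head-to-head results (11 committee members):
Okafor–Rivera: Okafor 6–5.
Okafor vs Kwan: Okafor, 7–4.
Okafor–Tanaka: Tanaka 8–3.
Okafor vs Varga: Okafor, 6–5.
Rivera vs Kwan: Rivera, 7–4.
Rivera–Tanaka: Rivera 7–4.
Rivera–Varga: Rivera 6–5.
Kwan–Tanaka: Tanaka 8–3.
Kwan vs Varga: Varga, 7–4.
Tanaka vs Varga: Varga wins 7–4.
Every candidate loses at least once (Okafor loses to Tanaka; Rivera loses to Okafor; Kwan loses to Okafor; Tanaka loses to Rivera; Varga loses to Okafor). The majority relation contains the cycle Okafor > Rivera > Tanaka > Okafor, so there is no Condorcet winner.

none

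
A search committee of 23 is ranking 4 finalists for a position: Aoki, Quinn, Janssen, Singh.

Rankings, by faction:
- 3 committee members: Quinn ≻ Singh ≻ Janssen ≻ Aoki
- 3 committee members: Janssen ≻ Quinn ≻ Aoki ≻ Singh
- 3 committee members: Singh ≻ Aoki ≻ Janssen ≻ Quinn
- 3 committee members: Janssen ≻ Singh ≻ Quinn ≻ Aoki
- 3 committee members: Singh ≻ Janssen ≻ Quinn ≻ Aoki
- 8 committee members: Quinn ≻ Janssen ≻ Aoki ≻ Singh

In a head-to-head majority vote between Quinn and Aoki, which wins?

Ballots ranking Quinn above Aoki: 3 + 3 + 3 + 3 + 8 = 20.
Ballots ranking Aoki above Quinn: 23 − 20 = 3.
Quinn wins the head-to-head 20–3.

Quinn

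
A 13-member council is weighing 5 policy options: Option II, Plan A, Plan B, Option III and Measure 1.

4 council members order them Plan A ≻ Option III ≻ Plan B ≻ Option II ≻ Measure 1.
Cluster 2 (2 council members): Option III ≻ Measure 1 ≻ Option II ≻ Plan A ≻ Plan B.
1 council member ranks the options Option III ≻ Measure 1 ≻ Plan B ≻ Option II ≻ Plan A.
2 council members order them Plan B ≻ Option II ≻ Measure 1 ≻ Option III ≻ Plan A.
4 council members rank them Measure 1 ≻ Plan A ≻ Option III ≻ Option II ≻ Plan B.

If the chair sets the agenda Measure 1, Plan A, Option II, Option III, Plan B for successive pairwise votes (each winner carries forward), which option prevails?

Round 1: Measure 1 vs Plan A — 9–4, Measure 1 advances.
Round 2: Measure 1 vs Option II — 7–6, Measure 1 advances.
Round 3: Measure 1 vs Option III — 6–7, Option III advances.
Round 4: Option III vs Plan B — 11–2, Option III advances.
The agenda winner is Option III.

Option III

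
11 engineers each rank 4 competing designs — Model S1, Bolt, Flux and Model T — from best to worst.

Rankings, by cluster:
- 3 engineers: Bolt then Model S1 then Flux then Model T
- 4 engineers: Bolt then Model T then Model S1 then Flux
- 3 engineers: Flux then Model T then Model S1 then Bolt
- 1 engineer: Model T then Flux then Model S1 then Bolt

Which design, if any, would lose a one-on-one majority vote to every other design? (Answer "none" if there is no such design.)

none

Pairwise majorities:
Model S1–Bolt: Bolt 7–4.
Model S1 vs Flux: Model S1 preferred on 3+4 = 7 ballots; Model S1 wins 7–4.
Model S1–Model T: Model T 8–3.
Bolt–Flux: Bolt 7–4.
Bolt–Model T: Bolt 7–4.
Flux vs Model T: Flux is ranked higher on 3+3 = 6 ballots, Model T on 5. Flux wins 6–5.
No design is winless: Model S1 beats Flux; Bolt beats Model S1; Flux beats Model T; Model T beats Model S1. There is no Condorcet loser.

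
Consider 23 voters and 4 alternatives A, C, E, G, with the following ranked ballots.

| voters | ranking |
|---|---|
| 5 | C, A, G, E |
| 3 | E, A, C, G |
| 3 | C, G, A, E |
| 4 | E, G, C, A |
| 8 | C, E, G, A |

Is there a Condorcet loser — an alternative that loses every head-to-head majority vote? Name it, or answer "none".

Head-to-head results (23 voters):
A vs C: A preferred on 3 ballots; C wins 20–3.
A vs E: E wins 15–8.
A vs G: G wins 15–8.
C vs E: C wins 16–7.
C vs G: C wins 19–4.
E vs G: E, 15–8.
Only A has no wins; A is the Condorcet loser.

A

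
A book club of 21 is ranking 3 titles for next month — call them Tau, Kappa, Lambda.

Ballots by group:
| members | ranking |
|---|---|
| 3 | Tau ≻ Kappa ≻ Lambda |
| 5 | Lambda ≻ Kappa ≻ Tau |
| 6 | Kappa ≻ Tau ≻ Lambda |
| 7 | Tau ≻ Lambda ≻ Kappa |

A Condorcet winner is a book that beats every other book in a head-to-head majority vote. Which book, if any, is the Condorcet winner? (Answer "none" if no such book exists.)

Check each pair by majority over 21 ballots:
Tau–Kappa: Kappa 11–10.
Tau vs Lambda: Tau wins 16–5.
Kappa vs Lambda: Lambda wins 12–9.
Each book drops at least one matchup (Tau loses to Kappa; Kappa loses to Lambda; Lambda loses to Tau); the cycle Tau → Lambda → Kappa → Tau rules out a Condorcet winner.

none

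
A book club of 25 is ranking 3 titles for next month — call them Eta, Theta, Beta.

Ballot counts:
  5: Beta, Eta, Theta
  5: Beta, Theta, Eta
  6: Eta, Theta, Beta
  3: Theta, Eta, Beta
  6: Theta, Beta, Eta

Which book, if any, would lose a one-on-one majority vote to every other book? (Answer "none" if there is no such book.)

Head-to-head results (25 members):
Eta vs Theta: Eta preferred on 5+6 = 11 ballots; Theta wins 14–11.
Eta vs Beta: 9 to 16, Beta.
Theta vs Beta: Theta is ranked higher on 6+3+6 = 15 ballots, Beta on 10. Theta wins 15–10.
Eta is beaten in every head-to-head and is the Condorcet loser.

Eta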